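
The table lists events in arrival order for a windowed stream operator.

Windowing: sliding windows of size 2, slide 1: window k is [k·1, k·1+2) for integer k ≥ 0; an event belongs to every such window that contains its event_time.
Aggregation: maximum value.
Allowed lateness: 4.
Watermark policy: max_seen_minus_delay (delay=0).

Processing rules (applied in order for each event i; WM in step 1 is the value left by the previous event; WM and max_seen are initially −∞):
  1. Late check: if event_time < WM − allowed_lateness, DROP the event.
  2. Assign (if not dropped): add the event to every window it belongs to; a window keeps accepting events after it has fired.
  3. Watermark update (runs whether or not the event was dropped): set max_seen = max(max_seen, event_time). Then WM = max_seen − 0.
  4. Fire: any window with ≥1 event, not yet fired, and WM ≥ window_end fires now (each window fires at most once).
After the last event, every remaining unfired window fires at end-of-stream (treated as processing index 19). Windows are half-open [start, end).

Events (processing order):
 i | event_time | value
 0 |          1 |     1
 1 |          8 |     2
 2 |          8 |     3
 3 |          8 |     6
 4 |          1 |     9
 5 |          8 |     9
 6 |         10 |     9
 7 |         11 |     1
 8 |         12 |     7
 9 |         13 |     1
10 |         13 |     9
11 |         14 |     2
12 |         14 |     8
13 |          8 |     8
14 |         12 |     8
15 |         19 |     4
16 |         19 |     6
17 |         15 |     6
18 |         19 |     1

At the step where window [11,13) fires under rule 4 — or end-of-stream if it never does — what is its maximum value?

i=0 t=1 v=1: → [1,3),[0,2); WM=1
i=1 t=8 v=2: → [8,10),[7,9); WM=8; [0,2) fires=1 [1,3) fires=1
i=2 t=8 v=3: → [8,10),[7,9); WM=8
i=3 t=8 v=6: → [8,10),[7,9); WM=8
i=4 t=1 v=9: DROP (t<8-4); WM=8
i=5 t=8 v=9: → [8,10),[7,9); WM=8
i=6 t=10 v=9: → [10,12),[9,11); WM=10; [7,9) fires=9 [8,10) fires=9
i=7 t=11 v=1: → [11,13),[10,12); WM=11; [9,11) fires=9
i=8 t=12 v=7: → [12,14),[11,13); WM=12; [10,12) fires=9
i=9 t=13 v=1: → [13,15),[12,14); WM=13; [11,13) fires=7
i=10 t=13 v=9: → [13,15),[12,14); WM=13
i=11 t=14 v=2: → [14,16),[13,15); WM=14; [12,14) fires=9
i=12 t=14 v=8: → [14,16),[13,15); WM=14
i=13 t=8 v=8: DROP (t<14-4); WM=14
i=14 t=12 v=8: → [12,14),[11,13); WM=14
i=15 t=19 v=4: → [19,21),[18,20); WM=19; [13,15) fires=9 [14,16) fires=8
i=16 t=19 v=6: → [19,21),[18,20); WM=19
i=17 t=15 v=6: → [15,17),[14,16); WM=19; [15,17) fires=6
i=18 t=19 v=1: → [19,21),[18,20); WM=19

7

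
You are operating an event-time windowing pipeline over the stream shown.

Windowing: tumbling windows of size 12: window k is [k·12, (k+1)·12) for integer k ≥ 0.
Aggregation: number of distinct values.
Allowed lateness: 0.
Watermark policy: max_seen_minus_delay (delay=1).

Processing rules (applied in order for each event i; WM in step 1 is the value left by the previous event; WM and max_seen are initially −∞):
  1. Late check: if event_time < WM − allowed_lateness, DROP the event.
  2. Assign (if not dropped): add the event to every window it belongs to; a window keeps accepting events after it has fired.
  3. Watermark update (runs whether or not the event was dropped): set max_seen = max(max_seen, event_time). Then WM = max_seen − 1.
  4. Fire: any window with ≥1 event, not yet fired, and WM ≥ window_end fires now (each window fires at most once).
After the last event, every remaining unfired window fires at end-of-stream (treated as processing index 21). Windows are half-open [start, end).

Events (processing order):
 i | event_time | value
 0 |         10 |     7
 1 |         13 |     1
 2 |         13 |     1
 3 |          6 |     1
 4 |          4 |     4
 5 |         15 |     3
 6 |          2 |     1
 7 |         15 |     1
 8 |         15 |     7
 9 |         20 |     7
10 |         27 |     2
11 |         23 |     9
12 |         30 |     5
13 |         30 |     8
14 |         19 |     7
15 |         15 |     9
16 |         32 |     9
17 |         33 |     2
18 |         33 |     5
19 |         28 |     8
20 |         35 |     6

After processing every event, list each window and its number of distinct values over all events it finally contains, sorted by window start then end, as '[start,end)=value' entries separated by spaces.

i=0 t=10 v=7: → [0,12); WM=9
i=1 t=13 v=1: → [12,24); WM=12; [0,12) fires=1
i=2 t=13 v=1: → [12,24); WM=12
i=3 t=6 v=1: DROP (t<12-0); WM=12
i=4 t=4 v=4: DROP (t<12-0); WM=12
i=5 t=15 v=3: → [12,24); WM=14
i=6 t=2 v=1: DROP (t<14-0); WM=14
i=7 t=15 v=1: → [12,24); WM=14
i=8 t=15 v=7: → [12,24); WM=14
i=9 t=20 v=7: → [12,24); WM=19
i=10 t=27 v=2: → [24,36); WM=26; [12,24) fires=3
i=11 t=23 v=9: DROP (t<26-0); WM=26
i=12 t=30 v=5: → [24,36); WM=29
i=13 t=30 v=8: → [24,36); WM=29
i=14 t=19 v=7: DROP (t<29-0); WM=29
i=15 t=15 v=9: DROP (t<29-0); WM=29
i=16 t=32 v=9: → [24,36); WM=31
i=17 t=33 v=2: → [24,36); WM=32
i=18 t=33 v=5: → [24,36); WM=32
i=19 t=28 v=8: DROP (t<32-0); WM=32
i=20 t=35 v=6: → [24,36); WM=34

[0,12)=1 [12,24)=3 [24,36)=5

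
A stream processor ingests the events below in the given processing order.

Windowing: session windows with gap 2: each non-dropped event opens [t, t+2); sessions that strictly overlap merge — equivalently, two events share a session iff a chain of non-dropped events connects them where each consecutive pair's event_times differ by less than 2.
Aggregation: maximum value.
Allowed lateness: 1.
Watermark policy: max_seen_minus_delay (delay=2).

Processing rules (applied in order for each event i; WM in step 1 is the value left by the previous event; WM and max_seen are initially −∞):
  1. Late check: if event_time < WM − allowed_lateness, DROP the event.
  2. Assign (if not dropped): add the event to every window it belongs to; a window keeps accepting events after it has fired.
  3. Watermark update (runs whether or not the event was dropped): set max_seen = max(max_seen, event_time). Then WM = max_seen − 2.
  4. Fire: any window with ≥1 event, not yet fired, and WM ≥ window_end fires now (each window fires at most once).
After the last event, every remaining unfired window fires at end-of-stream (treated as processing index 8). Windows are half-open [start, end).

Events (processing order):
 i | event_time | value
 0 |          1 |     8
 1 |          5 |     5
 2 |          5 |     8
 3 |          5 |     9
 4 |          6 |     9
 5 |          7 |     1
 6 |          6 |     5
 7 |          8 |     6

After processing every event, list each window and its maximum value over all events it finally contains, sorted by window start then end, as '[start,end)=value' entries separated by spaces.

i=0 t=1 v=8: → [1,3); WM=-1
i=1 t=5 v=5: → [5,7); WM=3
i=2 t=5 v=8: → [5,7); WM=3
i=3 t=5 v=9: → [5,7); WM=3
i=4 t=6 v=9: → [5,8); WM=4
i=5 t=7 v=1: → [5,9); WM=5
i=6 t=6 v=5: → [5,9); WM=5
i=7 t=8 v=6: → [5,10); WM=6

[1,3)=8 [5,10)=9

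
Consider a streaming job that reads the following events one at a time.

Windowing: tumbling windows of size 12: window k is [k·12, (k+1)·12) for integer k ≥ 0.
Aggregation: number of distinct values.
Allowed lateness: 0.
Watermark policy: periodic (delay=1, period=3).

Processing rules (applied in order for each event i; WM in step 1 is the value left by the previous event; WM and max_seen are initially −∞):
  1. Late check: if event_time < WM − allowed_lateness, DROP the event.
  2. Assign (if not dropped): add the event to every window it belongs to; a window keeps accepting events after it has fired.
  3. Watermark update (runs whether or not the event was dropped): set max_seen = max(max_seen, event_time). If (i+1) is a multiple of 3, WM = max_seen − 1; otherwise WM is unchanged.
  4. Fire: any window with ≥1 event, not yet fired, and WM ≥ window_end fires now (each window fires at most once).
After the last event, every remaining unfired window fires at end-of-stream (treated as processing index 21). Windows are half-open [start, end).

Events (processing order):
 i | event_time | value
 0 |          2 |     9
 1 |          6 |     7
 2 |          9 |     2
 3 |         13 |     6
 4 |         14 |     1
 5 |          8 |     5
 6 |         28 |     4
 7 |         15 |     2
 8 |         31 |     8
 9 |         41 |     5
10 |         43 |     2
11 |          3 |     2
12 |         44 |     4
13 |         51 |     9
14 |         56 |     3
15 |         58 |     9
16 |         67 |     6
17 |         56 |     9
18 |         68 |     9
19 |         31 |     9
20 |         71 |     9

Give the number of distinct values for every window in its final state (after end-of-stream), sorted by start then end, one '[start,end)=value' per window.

[0,12)=4 [12,24)=3 [24,36)=2 [36,48)=3 [48,60)=2 [60,72)=2

i=0 t=2 v=9: → [0,12); WM=−∞
i=1 t=6 v=7: → [0,12); WM=−∞
i=2 t=9 v=2: → [0,12); WM=8
i=3 t=13 v=6: → [12,24); WM=8
i=4 t=14 v=1: → [12,24); WM=8
i=5 t=8 v=5: → [0,12); WM=13; [0,12) fires=4
i=6 t=28 v=4: → [24,36); WM=13
i=7 t=15 v=2: → [12,24); WM=13
i=8 t=31 v=8: → [24,36); WM=30; [12,24) fires=3
i=9 t=41 v=5: → [36,48); WM=30
i=10 t=43 v=2: → [36,48); WM=30
i=11 t=3 v=2: DROP (t<30-0); WM=42; [24,36) fires=2
i=12 t=44 v=4: → [36,48); WM=42
i=13 t=51 v=9: → [48,60); WM=42
i=14 t=56 v=3: → [48,60); WM=55; [36,48) fires=3
i=15 t=58 v=9: → [48,60); WM=55
i=16 t=67 v=6: → [60,72); WM=55
i=17 t=56 v=9: → [48,60); WM=66; [48,60) fires=2
i=18 t=68 v=9: → [60,72); WM=66
i=19 t=31 v=9: DROP (t<66-0); WM=66
i=20 t=71 v=9: → [60,72); WM=70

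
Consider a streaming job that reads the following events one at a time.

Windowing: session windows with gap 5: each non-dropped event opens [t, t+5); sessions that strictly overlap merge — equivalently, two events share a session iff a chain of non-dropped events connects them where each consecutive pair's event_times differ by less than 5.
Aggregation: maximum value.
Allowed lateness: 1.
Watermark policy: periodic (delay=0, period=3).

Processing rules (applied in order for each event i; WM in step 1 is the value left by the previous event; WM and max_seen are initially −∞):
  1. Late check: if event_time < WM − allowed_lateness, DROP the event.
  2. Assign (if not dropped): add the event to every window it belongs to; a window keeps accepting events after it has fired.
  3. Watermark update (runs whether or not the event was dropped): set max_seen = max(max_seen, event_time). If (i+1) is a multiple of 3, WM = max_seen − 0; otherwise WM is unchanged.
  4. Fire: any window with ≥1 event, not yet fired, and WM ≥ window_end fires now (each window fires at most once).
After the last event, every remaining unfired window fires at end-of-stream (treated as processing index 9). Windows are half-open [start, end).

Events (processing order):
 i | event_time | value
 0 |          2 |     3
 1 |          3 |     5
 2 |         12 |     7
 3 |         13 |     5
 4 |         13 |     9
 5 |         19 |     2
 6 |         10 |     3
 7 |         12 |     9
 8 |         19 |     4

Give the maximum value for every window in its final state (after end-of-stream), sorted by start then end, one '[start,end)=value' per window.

[2,8)=5 [12,18)=9 [19,24)=4

i=0 t=2 v=3: → [2,7); WM=−∞
i=1 t=3 v=5: → [2,8); WM=−∞
i=2 t=12 v=7: → [12,17); WM=12
i=3 t=13 v=5: → [12,18); WM=12
i=4 t=13 v=9: → [12,18); WM=12
i=5 t=19 v=2: → [19,24); WM=19
i=6 t=10 v=3: DROP (t<19-1); WM=19
i=7 t=12 v=9: DROP (t<19-1); WM=19
i=8 t=19 v=4: → [19,24); WM=19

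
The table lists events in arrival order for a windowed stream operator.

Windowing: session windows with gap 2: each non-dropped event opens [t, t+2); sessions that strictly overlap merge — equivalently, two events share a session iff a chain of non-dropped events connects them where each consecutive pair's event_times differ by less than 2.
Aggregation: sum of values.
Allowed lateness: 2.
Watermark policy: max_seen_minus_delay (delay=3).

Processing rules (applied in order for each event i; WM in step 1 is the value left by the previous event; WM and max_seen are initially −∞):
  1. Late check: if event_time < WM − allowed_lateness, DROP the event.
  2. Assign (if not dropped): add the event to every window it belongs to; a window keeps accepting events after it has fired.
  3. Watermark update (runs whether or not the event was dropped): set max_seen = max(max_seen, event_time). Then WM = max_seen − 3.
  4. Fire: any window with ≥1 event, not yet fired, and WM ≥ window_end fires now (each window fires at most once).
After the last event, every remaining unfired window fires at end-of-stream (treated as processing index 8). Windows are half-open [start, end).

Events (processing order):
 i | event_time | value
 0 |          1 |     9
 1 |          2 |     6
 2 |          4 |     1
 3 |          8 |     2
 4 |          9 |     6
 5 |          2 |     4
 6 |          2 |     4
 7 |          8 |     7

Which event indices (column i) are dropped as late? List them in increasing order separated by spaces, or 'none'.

i=0 t=1 v=9: → [1,3); WM=-2
i=1 t=2 v=6: → [1,4); WM=-1
i=2 t=4 v=1: → [4,6); WM=1
i=3 t=8 v=2: → [8,10); WM=5
i=4 t=9 v=6: → [8,11); WM=6
i=5 t=2 v=4: DROP (t<6-2); WM=6
i=6 t=2 v=4: DROP (t<6-2); WM=6
i=7 t=8 v=7: → [8,11); WM=6

5 6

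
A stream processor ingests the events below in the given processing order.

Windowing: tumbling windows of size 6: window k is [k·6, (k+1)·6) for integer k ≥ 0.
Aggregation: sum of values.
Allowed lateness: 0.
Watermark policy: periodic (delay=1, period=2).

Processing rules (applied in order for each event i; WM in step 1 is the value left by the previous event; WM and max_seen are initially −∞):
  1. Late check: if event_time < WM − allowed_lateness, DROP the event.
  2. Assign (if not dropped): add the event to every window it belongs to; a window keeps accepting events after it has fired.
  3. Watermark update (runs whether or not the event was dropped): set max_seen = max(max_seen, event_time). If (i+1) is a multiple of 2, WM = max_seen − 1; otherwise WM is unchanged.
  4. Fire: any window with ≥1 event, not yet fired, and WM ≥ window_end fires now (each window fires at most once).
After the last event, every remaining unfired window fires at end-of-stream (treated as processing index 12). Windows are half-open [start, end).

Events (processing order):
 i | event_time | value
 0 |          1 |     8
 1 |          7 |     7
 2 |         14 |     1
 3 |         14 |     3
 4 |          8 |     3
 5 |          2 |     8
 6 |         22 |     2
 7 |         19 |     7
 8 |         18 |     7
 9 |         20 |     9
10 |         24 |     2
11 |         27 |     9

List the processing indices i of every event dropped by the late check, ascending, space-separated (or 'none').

4 5 8 9

i=0 t=1 v=8: → [0,6); WM=−∞
i=1 t=7 v=7: → [6,12); WM=6; [0,6) fires=8
i=2 t=14 v=1: → [12,18); WM=6
i=3 t=14 v=3: → [12,18); WM=13; [6,12) fires=7
i=4 t=8 v=3: DROP (t<13-0); WM=13
i=5 t=2 v=8: DROP (t<13-0); WM=13
i=6 t=22 v=2: → [18,24); WM=13
i=7 t=19 v=7: → [18,24); WM=21; [12,18) fires=4
i=8 t=18 v=7: DROP (t<21-0); WM=21
i=9 t=20 v=9: DROP (t<21-0); WM=21
i=10 t=24 v=2: → [24,30); WM=21
i=11 t=27 v=9: → [24,30); WM=26; [18,24) fires=9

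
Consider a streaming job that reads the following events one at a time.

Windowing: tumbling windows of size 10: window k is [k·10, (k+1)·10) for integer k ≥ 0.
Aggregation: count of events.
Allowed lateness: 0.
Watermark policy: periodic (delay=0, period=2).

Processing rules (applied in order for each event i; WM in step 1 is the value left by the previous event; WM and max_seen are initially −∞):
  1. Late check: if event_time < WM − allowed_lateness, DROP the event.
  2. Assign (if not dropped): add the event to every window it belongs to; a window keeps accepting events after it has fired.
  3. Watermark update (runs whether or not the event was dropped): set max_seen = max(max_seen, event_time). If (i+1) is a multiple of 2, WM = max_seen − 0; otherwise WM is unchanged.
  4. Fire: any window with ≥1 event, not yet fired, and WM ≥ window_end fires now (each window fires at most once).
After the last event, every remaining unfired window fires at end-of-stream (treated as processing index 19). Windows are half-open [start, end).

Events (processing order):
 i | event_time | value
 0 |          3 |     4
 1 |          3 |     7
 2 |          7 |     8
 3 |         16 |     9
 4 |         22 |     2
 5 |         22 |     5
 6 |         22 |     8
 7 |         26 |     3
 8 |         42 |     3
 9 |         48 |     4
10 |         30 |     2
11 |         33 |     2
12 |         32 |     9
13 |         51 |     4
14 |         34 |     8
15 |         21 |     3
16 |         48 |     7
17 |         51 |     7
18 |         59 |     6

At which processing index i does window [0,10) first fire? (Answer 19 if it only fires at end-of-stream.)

i=0 t=3 v=4: → [0,10); WM=−∞
i=1 t=3 v=7: → [0,10); WM=3
i=2 t=7 v=8: → [0,10); WM=3
i=3 t=16 v=9: → [10,20); WM=16; [0,10) fires=3
i=4 t=22 v=2: → [20,30); WM=16
i=5 t=22 v=5: → [20,30); WM=22; [10,20) fires=1
i=6 t=22 v=8: → [20,30); WM=22
i=7 t=26 v=3: → [20,30); WM=26
i=8 t=42 v=3: → [40,50); WM=26
i=9 t=48 v=4: → [40,50); WM=48; [20,30) fires=4
i=10 t=30 v=2: DROP (t<48-0); WM=48
i=11 t=33 v=2: DROP (t<48-0); WM=48
i=12 t=32 v=9: DROP (t<48-0); WM=48
i=13 t=51 v=4: → [50,60); WM=51; [40,50) fires=2
i=14 t=34 v=8: DROP (t<51-0); WM=51
i=15 t=21 v=3: DROP (t<51-0); WM=51
i=16 t=48 v=7: DROP (t<51-0); WM=51
i=17 t=51 v=7: → [50,60); WM=51
i=18 t=59 v=6: → [50,60); WM=51

3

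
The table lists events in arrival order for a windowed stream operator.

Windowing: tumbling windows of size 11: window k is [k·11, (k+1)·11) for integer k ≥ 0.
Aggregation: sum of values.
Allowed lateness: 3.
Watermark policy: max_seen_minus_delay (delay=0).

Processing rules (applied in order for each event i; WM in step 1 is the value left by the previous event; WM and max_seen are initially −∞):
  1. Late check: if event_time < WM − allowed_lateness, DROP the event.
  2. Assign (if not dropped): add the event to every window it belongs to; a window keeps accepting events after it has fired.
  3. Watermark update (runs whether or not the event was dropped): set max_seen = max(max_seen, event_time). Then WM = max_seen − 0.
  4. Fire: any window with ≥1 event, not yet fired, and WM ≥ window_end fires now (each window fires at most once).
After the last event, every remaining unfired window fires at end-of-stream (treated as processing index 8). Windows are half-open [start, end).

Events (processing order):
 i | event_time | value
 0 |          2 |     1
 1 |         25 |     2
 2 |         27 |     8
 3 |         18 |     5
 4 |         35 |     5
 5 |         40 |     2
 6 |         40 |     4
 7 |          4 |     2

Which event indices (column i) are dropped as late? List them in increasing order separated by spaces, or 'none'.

i=0 t=2 v=1: → [0,11); WM=2
i=1 t=25 v=2: → [22,33); WM=25; [0,11) fires=1
i=2 t=27 v=8: → [22,33); WM=27
i=3 t=18 v=5: DROP (t<27-3); WM=27
i=4 t=35 v=5: → [33,44); WM=35; [22,33) fires=10
i=5 t=40 v=2: → [33,44); WM=40
i=6 t=40 v=4: → [33,44); WM=40
i=7 t=4 v=2: DROP (t<40-3); WM=40

3 7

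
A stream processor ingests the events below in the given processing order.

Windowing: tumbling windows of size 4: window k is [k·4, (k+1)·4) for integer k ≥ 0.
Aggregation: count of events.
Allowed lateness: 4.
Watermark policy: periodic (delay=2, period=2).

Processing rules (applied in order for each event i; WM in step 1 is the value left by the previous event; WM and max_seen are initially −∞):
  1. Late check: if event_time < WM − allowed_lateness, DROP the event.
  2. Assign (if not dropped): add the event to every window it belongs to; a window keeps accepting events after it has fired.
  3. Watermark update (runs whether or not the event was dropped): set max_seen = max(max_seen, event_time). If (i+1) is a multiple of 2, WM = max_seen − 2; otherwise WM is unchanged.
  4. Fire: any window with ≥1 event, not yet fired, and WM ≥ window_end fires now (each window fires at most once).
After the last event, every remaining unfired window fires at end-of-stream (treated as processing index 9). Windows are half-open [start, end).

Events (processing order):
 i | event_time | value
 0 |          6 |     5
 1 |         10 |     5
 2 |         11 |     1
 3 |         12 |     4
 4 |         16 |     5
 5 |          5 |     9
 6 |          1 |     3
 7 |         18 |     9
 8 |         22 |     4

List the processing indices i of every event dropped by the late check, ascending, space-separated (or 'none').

5 6

i=0 t=6 v=5: → [4,8); WM=−∞
i=1 t=10 v=5: → [8,12); WM=8; [4,8) fires=1
i=2 t=11 v=1: → [8,12); WM=8
i=3 t=12 v=4: → [12,16); WM=10
i=4 t=16 v=5: → [16,20); WM=10
i=5 t=5 v=9: DROP (t<10-4); WM=14; [8,12) fires=2
i=6 t=1 v=3: DROP (t<14-4); WM=14
i=7 t=18 v=9: → [16,20); WM=16; [12,16) fires=1
i=8 t=22 v=4: → [20,24); WM=16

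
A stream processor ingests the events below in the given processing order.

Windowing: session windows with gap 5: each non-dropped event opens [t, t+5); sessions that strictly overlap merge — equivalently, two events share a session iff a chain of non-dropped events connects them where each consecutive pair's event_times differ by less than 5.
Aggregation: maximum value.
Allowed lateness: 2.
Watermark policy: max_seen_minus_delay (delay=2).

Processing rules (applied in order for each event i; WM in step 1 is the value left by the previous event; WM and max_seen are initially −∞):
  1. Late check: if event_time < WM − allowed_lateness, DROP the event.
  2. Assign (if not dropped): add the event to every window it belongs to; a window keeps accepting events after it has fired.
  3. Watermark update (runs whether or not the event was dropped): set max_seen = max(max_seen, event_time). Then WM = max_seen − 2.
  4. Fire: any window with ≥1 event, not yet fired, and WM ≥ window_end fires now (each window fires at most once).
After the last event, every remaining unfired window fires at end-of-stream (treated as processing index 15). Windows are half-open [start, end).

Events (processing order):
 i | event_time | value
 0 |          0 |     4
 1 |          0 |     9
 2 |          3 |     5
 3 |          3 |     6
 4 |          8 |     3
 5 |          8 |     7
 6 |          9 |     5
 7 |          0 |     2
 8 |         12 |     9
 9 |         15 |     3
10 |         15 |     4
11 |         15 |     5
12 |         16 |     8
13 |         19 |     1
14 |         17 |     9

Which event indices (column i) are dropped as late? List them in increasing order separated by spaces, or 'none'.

7

i=0 t=0 v=4: → [0,5); WM=-2
i=1 t=0 v=9: → [0,5); WM=-2
i=2 t=3 v=5: → [0,8); WM=1
i=3 t=3 v=6: → [0,8); WM=1
i=4 t=8 v=3: → [8,13); WM=6
i=5 t=8 v=7: → [8,13); WM=6
i=6 t=9 v=5: → [8,14); WM=7
i=7 t=0 v=2: DROP (t<7-2); WM=7
i=8 t=12 v=9: → [8,17); WM=10
i=9 t=15 v=3: → [8,20); WM=13
i=10 t=15 v=4: → [8,20); WM=13
i=11 t=15 v=5: → [8,20); WM=13
i=12 t=16 v=8: → [8,21); WM=14
i=13 t=19 v=1: → [8,24); WM=17
i=14 t=17 v=9: → [8,24); WM=17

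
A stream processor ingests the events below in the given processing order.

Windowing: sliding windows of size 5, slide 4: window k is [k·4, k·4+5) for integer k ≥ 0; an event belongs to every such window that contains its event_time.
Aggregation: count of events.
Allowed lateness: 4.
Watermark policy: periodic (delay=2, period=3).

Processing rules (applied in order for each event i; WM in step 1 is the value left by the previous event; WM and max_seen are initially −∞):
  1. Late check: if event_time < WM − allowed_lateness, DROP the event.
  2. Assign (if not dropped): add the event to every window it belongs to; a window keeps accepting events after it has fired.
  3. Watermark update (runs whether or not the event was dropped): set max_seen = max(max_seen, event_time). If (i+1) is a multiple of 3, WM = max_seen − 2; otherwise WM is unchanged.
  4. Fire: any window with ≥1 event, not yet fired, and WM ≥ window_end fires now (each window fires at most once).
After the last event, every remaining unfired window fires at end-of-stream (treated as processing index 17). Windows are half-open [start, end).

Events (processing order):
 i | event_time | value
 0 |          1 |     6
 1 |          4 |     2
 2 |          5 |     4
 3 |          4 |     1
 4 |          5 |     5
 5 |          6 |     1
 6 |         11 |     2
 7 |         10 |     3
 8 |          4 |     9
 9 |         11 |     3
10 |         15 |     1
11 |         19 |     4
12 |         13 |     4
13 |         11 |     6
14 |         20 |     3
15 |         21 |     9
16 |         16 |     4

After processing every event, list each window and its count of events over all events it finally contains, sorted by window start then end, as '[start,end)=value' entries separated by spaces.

i=0 t=1 v=6: → [0,5); WM=−∞
i=1 t=4 v=2: → [4,9),[0,5); WM=−∞
i=2 t=5 v=4: → [4,9); WM=3
i=3 t=4 v=1: → [4,9),[0,5); WM=3
i=4 t=5 v=5: → [4,9); WM=3
i=5 t=6 v=1: → [4,9); WM=4
i=6 t=11 v=2: → [8,13); WM=4
i=7 t=10 v=3: → [8,13); WM=4
i=8 t=4 v=9: → [4,9),[0,5); WM=9; [0,5) fires=4 [4,9) fires=6
i=9 t=11 v=3: → [8,13); WM=9
i=10 t=15 v=1: → [12,17); WM=9
i=11 t=19 v=4: → [16,21); WM=17; [8,13) fires=3 [12,17) fires=1
i=12 t=13 v=4: → [12,17); WM=17
i=13 t=11 v=6: DROP (t<17-4); WM=17
i=14 t=20 v=3: → [20,25),[16,21); WM=18
i=15 t=21 v=9: → [20,25); WM=18
i=16 t=16 v=4: → [16,21),[12,17); WM=18

[0,5)=4 [4,9)=6 [8,13)=3 [12,17)=3 [16,21)=3 [20,25)=2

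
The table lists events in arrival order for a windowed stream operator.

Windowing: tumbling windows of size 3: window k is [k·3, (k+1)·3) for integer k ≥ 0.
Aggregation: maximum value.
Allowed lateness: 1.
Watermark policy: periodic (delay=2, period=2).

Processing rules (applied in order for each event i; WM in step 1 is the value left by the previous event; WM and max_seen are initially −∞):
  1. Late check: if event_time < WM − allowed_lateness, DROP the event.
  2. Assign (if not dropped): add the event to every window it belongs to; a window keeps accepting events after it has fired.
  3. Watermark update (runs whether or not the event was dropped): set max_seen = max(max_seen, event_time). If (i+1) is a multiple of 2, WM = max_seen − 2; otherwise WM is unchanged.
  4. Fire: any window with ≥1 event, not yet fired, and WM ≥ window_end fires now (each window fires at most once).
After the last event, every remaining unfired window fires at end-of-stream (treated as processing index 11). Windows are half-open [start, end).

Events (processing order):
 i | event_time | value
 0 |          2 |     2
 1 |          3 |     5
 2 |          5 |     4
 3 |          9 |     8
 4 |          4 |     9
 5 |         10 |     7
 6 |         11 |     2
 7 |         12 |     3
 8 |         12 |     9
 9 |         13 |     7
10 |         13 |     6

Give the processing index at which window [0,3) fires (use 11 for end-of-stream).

i=0 t=2 v=2: → [0,3); WM=−∞
i=1 t=3 v=5: → [3,6); WM=1
i=2 t=5 v=4: → [3,6); WM=1
i=3 t=9 v=8: → [9,12); WM=7; [0,3) fires=2 [3,6) fires=5
i=4 t=4 v=9: DROP (t<7-1); WM=7
i=5 t=10 v=7: → [9,12); WM=8
i=6 t=11 v=2: → [9,12); WM=8
i=7 t=12 v=3: → [12,15); WM=10
i=8 t=12 v=9: → [12,15); WM=10
i=9 t=13 v=7: → [12,15); WM=11
i=10 t=13 v=6: → [12,15); WM=11

3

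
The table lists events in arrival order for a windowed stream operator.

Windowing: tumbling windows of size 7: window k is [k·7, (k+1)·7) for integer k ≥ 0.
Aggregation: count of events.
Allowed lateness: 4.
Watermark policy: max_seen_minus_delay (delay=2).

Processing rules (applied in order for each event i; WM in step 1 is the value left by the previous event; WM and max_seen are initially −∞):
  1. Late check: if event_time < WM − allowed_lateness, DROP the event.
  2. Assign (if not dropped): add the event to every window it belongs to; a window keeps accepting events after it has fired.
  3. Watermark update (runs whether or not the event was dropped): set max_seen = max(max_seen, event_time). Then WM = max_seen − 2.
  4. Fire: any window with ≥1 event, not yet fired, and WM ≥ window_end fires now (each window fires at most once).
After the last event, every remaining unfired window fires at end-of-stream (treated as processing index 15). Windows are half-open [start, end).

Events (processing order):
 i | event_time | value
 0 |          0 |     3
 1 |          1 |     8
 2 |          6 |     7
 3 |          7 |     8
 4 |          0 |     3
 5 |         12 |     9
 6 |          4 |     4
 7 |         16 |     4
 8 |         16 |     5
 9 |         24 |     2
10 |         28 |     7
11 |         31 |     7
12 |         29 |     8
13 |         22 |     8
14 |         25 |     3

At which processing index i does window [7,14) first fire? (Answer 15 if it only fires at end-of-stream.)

7

i=0 t=0 v=3: → [0,7); WM=-2
i=1 t=1 v=8: → [0,7); WM=-1
i=2 t=6 v=7: → [0,7); WM=4
i=3 t=7 v=8: → [7,14); WM=5
i=4 t=0 v=3: DROP (t<5-4); WM=5
i=5 t=12 v=9: → [7,14); WM=10; [0,7) fires=3
i=6 t=4 v=4: DROP (t<10-4); WM=10
i=7 t=16 v=4: → [14,21); WM=14; [7,14) fires=2
i=8 t=16 v=5: → [14,21); WM=14
i=9 t=24 v=2: → [21,28); WM=22; [14,21) fires=2
i=10 t=28 v=7: → [28,35); WM=26
i=11 t=31 v=7: → [28,35); WM=29; [21,28) fires=1
i=12 t=29 v=8: → [28,35); WM=29
i=13 t=22 v=8: DROP (t<29-4); WM=29
i=14 t=25 v=3: → [21,28); WM=29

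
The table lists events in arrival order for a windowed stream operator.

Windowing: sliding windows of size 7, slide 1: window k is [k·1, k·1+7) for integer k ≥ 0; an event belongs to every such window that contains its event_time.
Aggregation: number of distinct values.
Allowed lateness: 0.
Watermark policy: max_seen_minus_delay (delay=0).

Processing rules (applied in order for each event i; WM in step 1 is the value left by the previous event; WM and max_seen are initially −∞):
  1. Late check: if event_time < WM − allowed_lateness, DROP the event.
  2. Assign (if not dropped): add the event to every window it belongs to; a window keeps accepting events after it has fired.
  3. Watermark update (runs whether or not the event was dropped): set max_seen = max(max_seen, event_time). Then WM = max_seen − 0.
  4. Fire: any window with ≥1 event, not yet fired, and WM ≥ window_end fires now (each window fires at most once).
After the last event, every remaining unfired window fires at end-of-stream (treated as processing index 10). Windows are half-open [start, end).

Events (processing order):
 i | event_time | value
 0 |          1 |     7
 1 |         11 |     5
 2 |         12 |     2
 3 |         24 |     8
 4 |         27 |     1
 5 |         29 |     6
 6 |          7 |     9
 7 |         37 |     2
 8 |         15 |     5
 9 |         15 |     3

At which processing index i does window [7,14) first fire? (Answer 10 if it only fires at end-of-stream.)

3

i=0 t=1 v=7: → [1,8),[0,7); WM=1
i=1 t=11 v=5: → [11,18),[10,17),[9,16),[8,15),[7,14),[6,13),[5,12); WM=11; [0,7) fires=1 [1,8) fires=1
i=2 t=12 v=2: → [12,19),[11,18),[10,17),[9,16),[8,15),[7,14),[6,13); WM=12; [5,12) fires=1
i=3 t=24 v=8: → [24,31),[23,30),[22,29),[21,28),[20,27),[19,26),[18,25); WM=24; [6,13) fires=2 [7,14) fires=2 [8,15) fires=2 [9,16) fires=2 [10,17) fires=2 [11,18) fires=2 [12,19) fires=1
i=4 t=27 v=1: → [27,34),[26,33),[25,32),[24,31),[23,30),[22,29),[21,28); WM=27; [18,25) fires=1 [19,26) fires=1 [20,27) fires=1
i=5 t=29 v=6: → [29,36),[28,35),[27,34),[26,33),[25,32),[24,31),[23,30); WM=29; [21,28) fires=2 [22,29) fires=2
i=6 t=7 v=9: DROP (t<29-0); WM=29
i=7 t=37 v=2: → [37,44),[36,43),[35,42),[34,41),[33,40),[32,39),[31,38); WM=37; [23,30) fires=3 [24,31) fires=3 [25,32) fires=2 [26,33) fires=2 [27,34) fires=2 [28,35) fires=1 [29,36) fires=1
i=8 t=15 v=5: DROP (t<37-0); WM=37
i=9 t=15 v=3: DROP (t<37-0); WM=37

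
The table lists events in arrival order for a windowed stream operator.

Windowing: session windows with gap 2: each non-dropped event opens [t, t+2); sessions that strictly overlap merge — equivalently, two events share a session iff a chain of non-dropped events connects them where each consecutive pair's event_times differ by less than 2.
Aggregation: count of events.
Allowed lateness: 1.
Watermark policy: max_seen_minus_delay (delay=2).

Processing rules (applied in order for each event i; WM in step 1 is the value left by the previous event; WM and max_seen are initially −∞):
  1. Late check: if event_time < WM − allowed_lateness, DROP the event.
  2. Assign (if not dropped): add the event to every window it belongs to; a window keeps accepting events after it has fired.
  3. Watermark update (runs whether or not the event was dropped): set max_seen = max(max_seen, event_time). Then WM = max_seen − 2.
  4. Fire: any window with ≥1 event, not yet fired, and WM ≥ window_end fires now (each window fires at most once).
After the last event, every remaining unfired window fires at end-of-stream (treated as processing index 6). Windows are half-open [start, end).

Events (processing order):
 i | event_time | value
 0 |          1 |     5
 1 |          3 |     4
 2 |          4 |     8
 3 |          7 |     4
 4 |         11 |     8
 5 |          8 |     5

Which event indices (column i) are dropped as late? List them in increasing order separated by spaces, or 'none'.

i=0 t=1 v=5: → [1,3); WM=-1
i=1 t=3 v=4: → [3,5); WM=1
i=2 t=4 v=8: → [3,6); WM=2
i=3 t=7 v=4: → [7,9); WM=5
i=4 t=11 v=8: → [11,13); WM=9
i=5 t=8 v=5: → [7,10); WM=9

none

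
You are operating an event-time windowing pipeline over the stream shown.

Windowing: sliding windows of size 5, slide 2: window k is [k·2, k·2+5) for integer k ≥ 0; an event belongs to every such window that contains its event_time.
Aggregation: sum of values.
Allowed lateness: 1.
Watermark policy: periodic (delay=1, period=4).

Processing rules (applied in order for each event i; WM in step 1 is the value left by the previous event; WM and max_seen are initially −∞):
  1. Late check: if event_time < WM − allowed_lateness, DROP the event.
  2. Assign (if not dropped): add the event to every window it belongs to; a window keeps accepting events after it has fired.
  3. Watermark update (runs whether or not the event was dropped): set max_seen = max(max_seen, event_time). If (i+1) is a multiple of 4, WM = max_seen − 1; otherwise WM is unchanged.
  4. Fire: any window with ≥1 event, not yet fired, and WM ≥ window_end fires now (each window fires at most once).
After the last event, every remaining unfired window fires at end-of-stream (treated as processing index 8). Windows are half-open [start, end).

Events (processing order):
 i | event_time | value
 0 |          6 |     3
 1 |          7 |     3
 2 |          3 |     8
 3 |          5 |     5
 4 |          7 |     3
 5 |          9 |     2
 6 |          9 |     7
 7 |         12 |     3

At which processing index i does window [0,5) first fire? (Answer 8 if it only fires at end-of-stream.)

3

i=0 t=6 v=3: → [6,11),[4,9),[2,7); WM=−∞
i=1 t=7 v=3: → [6,11),[4,9); WM=−∞
i=2 t=3 v=8: → [2,7),[0,5); WM=−∞
i=3 t=5 v=5: → [4,9),[2,7); WM=6; [0,5) fires=8
i=4 t=7 v=3: → [6,11),[4,9); WM=6
i=5 t=9 v=2: → [8,13),[6,11); WM=6
i=6 t=9 v=7: → [8,13),[6,11); WM=6
i=7 t=12 v=3: → [12,17),[10,15),[8,13); WM=11; [2,7) fires=16 [4,9) fires=14 [6,11) fires=18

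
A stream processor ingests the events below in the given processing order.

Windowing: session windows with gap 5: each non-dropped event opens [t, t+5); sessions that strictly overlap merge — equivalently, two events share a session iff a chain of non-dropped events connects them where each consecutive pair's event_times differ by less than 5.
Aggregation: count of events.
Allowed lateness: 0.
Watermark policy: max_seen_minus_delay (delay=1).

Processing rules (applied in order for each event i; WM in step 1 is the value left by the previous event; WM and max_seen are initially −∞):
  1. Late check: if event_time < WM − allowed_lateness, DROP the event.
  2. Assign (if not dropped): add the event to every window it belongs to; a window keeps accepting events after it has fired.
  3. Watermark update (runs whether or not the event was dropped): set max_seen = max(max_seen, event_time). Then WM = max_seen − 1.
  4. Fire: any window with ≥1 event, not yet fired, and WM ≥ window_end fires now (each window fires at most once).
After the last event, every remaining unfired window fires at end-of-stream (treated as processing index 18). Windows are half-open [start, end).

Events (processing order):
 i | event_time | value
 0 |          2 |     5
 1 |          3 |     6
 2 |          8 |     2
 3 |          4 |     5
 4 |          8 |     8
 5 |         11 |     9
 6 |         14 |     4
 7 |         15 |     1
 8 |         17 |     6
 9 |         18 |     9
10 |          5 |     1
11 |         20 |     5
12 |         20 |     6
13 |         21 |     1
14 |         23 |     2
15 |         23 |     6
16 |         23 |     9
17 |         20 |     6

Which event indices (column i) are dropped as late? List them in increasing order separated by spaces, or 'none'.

i=0 t=2 v=5: → [2,7); WM=1
i=1 t=3 v=6: → [2,8); WM=2
i=2 t=8 v=2: → [8,13); WM=7
i=3 t=4 v=5: DROP (t<7-0); WM=7
i=4 t=8 v=8: → [8,13); WM=7
i=5 t=11 v=9: → [8,16); WM=10
i=6 t=14 v=4: → [8,19); WM=13
i=7 t=15 v=1: → [8,20); WM=14
i=8 t=17 v=6: → [8,22); WM=16
i=9 t=18 v=9: → [8,23); WM=17
i=10 t=5 v=1: DROP (t<17-0); WM=17
i=11 t=20 v=5: → [8,25); WM=19
i=12 t=20 v=6: → [8,25); WM=19
i=13 t=21 v=1: → [8,26); WM=20
i=14 t=23 v=2: → [8,28); WM=22
i=15 t=23 v=6: → [8,28); WM=22
i=16 t=23 v=9: → [8,28); WM=22
i=17 t=20 v=6: DROP (t<22-0); WM=22

3 10 17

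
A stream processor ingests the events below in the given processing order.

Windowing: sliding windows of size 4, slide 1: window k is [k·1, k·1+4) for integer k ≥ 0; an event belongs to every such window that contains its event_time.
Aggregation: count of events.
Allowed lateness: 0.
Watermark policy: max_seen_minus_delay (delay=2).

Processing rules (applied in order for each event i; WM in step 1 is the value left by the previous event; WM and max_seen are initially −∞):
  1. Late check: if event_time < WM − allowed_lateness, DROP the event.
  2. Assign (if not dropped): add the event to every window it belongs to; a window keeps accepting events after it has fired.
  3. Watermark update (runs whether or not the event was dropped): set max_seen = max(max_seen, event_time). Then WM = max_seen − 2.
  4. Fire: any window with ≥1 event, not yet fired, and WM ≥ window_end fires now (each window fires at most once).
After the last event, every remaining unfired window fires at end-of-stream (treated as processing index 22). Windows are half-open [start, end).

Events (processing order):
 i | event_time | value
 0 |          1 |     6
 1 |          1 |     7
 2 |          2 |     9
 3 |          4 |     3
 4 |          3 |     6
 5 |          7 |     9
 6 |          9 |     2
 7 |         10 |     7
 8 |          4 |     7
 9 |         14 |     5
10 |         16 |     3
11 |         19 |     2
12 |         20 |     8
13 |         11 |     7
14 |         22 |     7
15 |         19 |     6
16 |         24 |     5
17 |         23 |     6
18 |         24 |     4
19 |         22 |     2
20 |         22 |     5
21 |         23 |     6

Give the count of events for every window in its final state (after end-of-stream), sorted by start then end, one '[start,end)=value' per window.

[0,4)=4 [1,5)=5 [2,6)=3 [3,7)=2 [4,8)=2 [5,9)=1 [6,10)=2 [7,11)=3 [8,12)=2 [9,13)=2 [10,14)=1 [11,15)=1 [12,16)=1 [13,17)=2 [14,18)=2 [15,19)=1 [16,20)=2 [17,21)=2 [18,22)=2 [19,23)=5 [20,24)=6 [21,25)=7 [22,26)=7 [23,27)=4 [24,28)=2

i=0 t=1 v=6: → [1,5),[0,4); WM=-1
i=1 t=1 v=7: → [1,5),[0,4); WM=-1
i=2 t=2 v=9: → [2,6),[1,5),[0,4); WM=0
i=3 t=4 v=3: → [4,8),[3,7),[2,6),[1,5); WM=2
i=4 t=3 v=6: → [3,7),[2,6),[1,5),[0,4); WM=2
i=5 t=7 v=9: → [7,11),[6,10),[5,9),[4,8); WM=5; [0,4) fires=4 [1,5) fires=5
i=6 t=9 v=2: → [9,13),[8,12),[7,11),[6,10); WM=7; [2,6) fires=3 [3,7) fires=2
i=7 t=10 v=7: → [10,14),[9,13),[8,12),[7,11); WM=8; [4,8) fires=2
i=8 t=4 v=7: DROP (t<8-0); WM=8
i=9 t=14 v=5: → [14,18),[13,17),[12,16),[11,15); WM=12; [5,9) fires=1 [6,10) fires=2 [7,11) fires=3 [8,12) fires=2
i=10 t=16 v=3: → [16,20),[15,19),[14,18),[13,17); WM=14; [9,13) fires=2 [10,14) fires=1
i=11 t=19 v=2: → [19,23),[18,22),[17,21),[16,20); WM=17; [11,15) fires=1 [12,16) fires=1 [13,17) fires=2
i=12 t=20 v=8: → [20,24),[19,23),[18,22),[17,21); WM=18; [14,18) fires=2
i=13 t=11 v=7: DROP (t<18-0); WM=18
i=14 t=22 v=7: → [22,26),[21,25),[20,24),[19,23); WM=20; [15,19) fires=1 [16,20) fires=2
i=15 t=19 v=6: DROP (t<20-0); WM=20
i=16 t=24 v=5: → [24,28),[23,27),[22,26),[21,25); WM=22; [17,21) fires=2 [18,22) fires=2
i=17 t=23 v=6: → [23,27),[22,26),[21,25),[20,24); WM=22
i=18 t=24 v=4: → [24,28),[23,27),[22,26),[21,25); WM=22
i=19 t=22 v=2: → [22,26),[21,25),[20,24),[19,23); WM=22
i=20 t=22 v=5: → [22,26),[21,25),[20,24),[19,23); WM=22
i=21 t=23 v=6: → [23,27),[22,26),[21,25),[20,24); WM=22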